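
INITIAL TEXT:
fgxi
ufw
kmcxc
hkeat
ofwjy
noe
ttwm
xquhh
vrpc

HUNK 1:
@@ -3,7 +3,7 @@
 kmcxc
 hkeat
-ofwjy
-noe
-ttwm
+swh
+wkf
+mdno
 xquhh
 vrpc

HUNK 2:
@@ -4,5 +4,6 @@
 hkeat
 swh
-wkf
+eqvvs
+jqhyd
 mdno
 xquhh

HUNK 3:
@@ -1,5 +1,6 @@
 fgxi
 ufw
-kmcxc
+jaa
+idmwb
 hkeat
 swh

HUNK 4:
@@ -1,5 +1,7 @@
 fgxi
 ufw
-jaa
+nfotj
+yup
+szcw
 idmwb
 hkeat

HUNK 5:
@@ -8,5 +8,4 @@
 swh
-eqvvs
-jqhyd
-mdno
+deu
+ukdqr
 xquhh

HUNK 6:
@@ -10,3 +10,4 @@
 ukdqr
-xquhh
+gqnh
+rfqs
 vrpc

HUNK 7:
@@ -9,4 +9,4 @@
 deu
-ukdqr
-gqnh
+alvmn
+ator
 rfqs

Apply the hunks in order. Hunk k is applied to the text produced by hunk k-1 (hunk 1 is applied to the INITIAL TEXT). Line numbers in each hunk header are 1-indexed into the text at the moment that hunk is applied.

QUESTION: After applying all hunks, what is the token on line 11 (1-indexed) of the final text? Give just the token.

Hunk 1: at line 3 remove [ofwjy,noe,ttwm] add [swh,wkf,mdno] -> 9 lines: fgxi ufw kmcxc hkeat swh wkf mdno xquhh vrpc
Hunk 2: at line 4 remove [wkf] add [eqvvs,jqhyd] -> 10 lines: fgxi ufw kmcxc hkeat swh eqvvs jqhyd mdno xquhh vrpc
Hunk 3: at line 1 remove [kmcxc] add [jaa,idmwb] -> 11 lines: fgxi ufw jaa idmwb hkeat swh eqvvs jqhyd mdno xquhh vrpc
Hunk 4: at line 1 remove [jaa] add [nfotj,yup,szcw] -> 13 lines: fgxi ufw nfotj yup szcw idmwb hkeat swh eqvvs jqhyd mdno xquhh vrpc
Hunk 5: at line 8 remove [eqvvs,jqhyd,mdno] add [deu,ukdqr] -> 12 lines: fgxi ufw nfotj yup szcw idmwb hkeat swh deu ukdqr xquhh vrpc
Hunk 6: at line 10 remove [xquhh] add [gqnh,rfqs] -> 13 lines: fgxi ufw nfotj yup szcw idmwb hkeat swh deu ukdqr gqnh rfqs vrpc
Hunk 7: at line 9 remove [ukdqr,gqnh] add [alvmn,ator] -> 13 lines: fgxi ufw nfotj yup szcw idmwb hkeat swh deu alvmn ator rfqs vrpc
Final line 11: ator

Answer: ator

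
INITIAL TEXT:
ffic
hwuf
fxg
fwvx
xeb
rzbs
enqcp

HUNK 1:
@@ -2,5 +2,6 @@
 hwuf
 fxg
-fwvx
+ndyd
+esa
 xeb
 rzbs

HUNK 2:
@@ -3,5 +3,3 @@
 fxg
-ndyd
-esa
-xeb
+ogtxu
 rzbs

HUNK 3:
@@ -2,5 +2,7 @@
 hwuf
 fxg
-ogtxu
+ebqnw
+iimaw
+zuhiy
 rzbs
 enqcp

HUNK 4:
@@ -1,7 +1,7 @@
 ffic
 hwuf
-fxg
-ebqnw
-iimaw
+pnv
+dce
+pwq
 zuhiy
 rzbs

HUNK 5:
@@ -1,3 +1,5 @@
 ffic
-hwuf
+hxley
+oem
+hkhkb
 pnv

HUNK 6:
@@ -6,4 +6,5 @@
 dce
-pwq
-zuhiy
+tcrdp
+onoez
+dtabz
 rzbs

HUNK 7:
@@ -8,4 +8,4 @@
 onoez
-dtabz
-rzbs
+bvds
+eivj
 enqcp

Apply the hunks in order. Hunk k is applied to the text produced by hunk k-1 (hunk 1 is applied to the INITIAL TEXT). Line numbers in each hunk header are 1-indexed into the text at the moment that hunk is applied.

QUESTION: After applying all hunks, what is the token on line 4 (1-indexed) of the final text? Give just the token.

Answer: hkhkb

Derivation:
Hunk 1: at line 2 remove [fwvx] add [ndyd,esa] -> 8 lines: ffic hwuf fxg ndyd esa xeb rzbs enqcp
Hunk 2: at line 3 remove [ndyd,esa,xeb] add [ogtxu] -> 6 lines: ffic hwuf fxg ogtxu rzbs enqcp
Hunk 3: at line 2 remove [ogtxu] add [ebqnw,iimaw,zuhiy] -> 8 lines: ffic hwuf fxg ebqnw iimaw zuhiy rzbs enqcp
Hunk 4: at line 1 remove [fxg,ebqnw,iimaw] add [pnv,dce,pwq] -> 8 lines: ffic hwuf pnv dce pwq zuhiy rzbs enqcp
Hunk 5: at line 1 remove [hwuf] add [hxley,oem,hkhkb] -> 10 lines: ffic hxley oem hkhkb pnv dce pwq zuhiy rzbs enqcp
Hunk 6: at line 6 remove [pwq,zuhiy] add [tcrdp,onoez,dtabz] -> 11 lines: ffic hxley oem hkhkb pnv dce tcrdp onoez dtabz rzbs enqcp
Hunk 7: at line 8 remove [dtabz,rzbs] add [bvds,eivj] -> 11 lines: ffic hxley oem hkhkb pnv dce tcrdp onoez bvds eivj enqcp
Final line 4: hkhkb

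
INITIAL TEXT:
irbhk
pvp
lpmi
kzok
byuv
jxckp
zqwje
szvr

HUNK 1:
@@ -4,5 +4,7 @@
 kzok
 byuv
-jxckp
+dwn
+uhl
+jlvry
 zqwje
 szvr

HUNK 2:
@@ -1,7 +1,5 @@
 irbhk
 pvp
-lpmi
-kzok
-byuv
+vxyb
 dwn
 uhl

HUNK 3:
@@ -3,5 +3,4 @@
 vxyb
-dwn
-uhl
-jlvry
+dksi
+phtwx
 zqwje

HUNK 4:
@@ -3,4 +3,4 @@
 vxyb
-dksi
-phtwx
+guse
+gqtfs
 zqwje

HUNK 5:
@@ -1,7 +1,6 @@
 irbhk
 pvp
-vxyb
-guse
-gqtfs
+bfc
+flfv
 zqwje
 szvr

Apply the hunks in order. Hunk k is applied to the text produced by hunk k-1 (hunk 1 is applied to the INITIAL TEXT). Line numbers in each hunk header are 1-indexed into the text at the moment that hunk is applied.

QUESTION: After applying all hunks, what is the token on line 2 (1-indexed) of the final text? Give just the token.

Hunk 1: at line 4 remove [jxckp] add [dwn,uhl,jlvry] -> 10 lines: irbhk pvp lpmi kzok byuv dwn uhl jlvry zqwje szvr
Hunk 2: at line 1 remove [lpmi,kzok,byuv] add [vxyb] -> 8 lines: irbhk pvp vxyb dwn uhl jlvry zqwje szvr
Hunk 3: at line 3 remove [dwn,uhl,jlvry] add [dksi,phtwx] -> 7 lines: irbhk pvp vxyb dksi phtwx zqwje szvr
Hunk 4: at line 3 remove [dksi,phtwx] add [guse,gqtfs] -> 7 lines: irbhk pvp vxyb guse gqtfs zqwje szvr
Hunk 5: at line 1 remove [vxyb,guse,gqtfs] add [bfc,flfv] -> 6 lines: irbhk pvp bfc flfv zqwje szvr
Final line 2: pvp

Answer: pvp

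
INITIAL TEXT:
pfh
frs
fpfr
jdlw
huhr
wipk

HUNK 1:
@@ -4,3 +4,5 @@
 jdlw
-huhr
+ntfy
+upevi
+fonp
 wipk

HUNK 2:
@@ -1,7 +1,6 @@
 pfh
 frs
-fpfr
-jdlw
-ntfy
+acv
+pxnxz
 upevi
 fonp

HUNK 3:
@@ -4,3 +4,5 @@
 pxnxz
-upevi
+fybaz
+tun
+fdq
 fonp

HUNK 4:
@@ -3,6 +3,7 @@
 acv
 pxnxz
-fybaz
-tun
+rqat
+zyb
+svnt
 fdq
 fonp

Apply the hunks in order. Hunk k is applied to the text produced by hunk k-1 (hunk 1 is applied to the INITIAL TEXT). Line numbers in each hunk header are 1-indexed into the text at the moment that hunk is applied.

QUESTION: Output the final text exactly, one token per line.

Answer: pfh
frs
acv
pxnxz
rqat
zyb
svnt
fdq
fonp
wipk

Derivation:
Hunk 1: at line 4 remove [huhr] add [ntfy,upevi,fonp] -> 8 lines: pfh frs fpfr jdlw ntfy upevi fonp wipk
Hunk 2: at line 1 remove [fpfr,jdlw,ntfy] add [acv,pxnxz] -> 7 lines: pfh frs acv pxnxz upevi fonp wipk
Hunk 3: at line 4 remove [upevi] add [fybaz,tun,fdq] -> 9 lines: pfh frs acv pxnxz fybaz tun fdq fonp wipk
Hunk 4: at line 3 remove [fybaz,tun] add [rqat,zyb,svnt] -> 10 lines: pfh frs acv pxnxz rqat zyb svnt fdq fonp wipk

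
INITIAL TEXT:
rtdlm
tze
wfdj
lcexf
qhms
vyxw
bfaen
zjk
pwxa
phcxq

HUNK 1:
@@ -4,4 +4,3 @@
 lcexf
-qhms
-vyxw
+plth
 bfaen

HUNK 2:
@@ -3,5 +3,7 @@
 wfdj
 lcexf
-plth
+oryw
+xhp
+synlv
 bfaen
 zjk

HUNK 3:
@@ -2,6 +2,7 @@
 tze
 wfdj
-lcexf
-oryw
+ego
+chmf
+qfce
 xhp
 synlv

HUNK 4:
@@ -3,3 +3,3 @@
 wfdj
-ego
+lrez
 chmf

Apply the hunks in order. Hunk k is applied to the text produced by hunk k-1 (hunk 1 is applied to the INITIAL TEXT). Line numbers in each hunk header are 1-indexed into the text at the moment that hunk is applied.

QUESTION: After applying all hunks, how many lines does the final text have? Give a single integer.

Answer: 12

Derivation:
Hunk 1: at line 4 remove [qhms,vyxw] add [plth] -> 9 lines: rtdlm tze wfdj lcexf plth bfaen zjk pwxa phcxq
Hunk 2: at line 3 remove [plth] add [oryw,xhp,synlv] -> 11 lines: rtdlm tze wfdj lcexf oryw xhp synlv bfaen zjk pwxa phcxq
Hunk 3: at line 2 remove [lcexf,oryw] add [ego,chmf,qfce] -> 12 lines: rtdlm tze wfdj ego chmf qfce xhp synlv bfaen zjk pwxa phcxq
Hunk 4: at line 3 remove [ego] add [lrez] -> 12 lines: rtdlm tze wfdj lrez chmf qfce xhp synlv bfaen zjk pwxa phcxq
Final line count: 12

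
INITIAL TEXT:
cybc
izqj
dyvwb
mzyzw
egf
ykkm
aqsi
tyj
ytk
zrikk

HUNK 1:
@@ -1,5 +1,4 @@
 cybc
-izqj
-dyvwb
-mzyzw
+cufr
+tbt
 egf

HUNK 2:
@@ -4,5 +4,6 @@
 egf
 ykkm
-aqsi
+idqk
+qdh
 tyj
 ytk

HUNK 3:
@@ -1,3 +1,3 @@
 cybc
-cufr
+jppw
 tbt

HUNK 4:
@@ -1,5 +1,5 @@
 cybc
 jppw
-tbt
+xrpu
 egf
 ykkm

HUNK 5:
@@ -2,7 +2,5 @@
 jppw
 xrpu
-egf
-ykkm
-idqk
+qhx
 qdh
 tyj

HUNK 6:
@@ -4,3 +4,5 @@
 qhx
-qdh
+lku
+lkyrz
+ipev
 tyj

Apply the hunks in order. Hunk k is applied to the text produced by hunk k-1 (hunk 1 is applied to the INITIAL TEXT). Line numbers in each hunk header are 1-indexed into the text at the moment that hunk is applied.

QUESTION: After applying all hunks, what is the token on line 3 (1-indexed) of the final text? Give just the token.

Answer: xrpu

Derivation:
Hunk 1: at line 1 remove [izqj,dyvwb,mzyzw] add [cufr,tbt] -> 9 lines: cybc cufr tbt egf ykkm aqsi tyj ytk zrikk
Hunk 2: at line 4 remove [aqsi] add [idqk,qdh] -> 10 lines: cybc cufr tbt egf ykkm idqk qdh tyj ytk zrikk
Hunk 3: at line 1 remove [cufr] add [jppw] -> 10 lines: cybc jppw tbt egf ykkm idqk qdh tyj ytk zrikk
Hunk 4: at line 1 remove [tbt] add [xrpu] -> 10 lines: cybc jppw xrpu egf ykkm idqk qdh tyj ytk zrikk
Hunk 5: at line 2 remove [egf,ykkm,idqk] add [qhx] -> 8 lines: cybc jppw xrpu qhx qdh tyj ytk zrikk
Hunk 6: at line 4 remove [qdh] add [lku,lkyrz,ipev] -> 10 lines: cybc jppw xrpu qhx lku lkyrz ipev tyj ytk zrikk
Final line 3: xrpu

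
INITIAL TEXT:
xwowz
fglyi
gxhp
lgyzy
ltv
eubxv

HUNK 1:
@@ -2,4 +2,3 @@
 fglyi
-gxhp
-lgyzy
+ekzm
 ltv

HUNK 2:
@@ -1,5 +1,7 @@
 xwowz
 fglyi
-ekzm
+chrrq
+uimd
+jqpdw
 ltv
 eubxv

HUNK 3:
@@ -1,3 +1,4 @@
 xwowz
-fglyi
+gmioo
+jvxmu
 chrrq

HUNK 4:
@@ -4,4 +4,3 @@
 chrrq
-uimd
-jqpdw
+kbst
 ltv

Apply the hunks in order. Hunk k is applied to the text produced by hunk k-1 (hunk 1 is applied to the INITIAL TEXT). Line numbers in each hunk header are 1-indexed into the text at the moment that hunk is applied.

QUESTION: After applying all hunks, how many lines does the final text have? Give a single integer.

Answer: 7

Derivation:
Hunk 1: at line 2 remove [gxhp,lgyzy] add [ekzm] -> 5 lines: xwowz fglyi ekzm ltv eubxv
Hunk 2: at line 1 remove [ekzm] add [chrrq,uimd,jqpdw] -> 7 lines: xwowz fglyi chrrq uimd jqpdw ltv eubxv
Hunk 3: at line 1 remove [fglyi] add [gmioo,jvxmu] -> 8 lines: xwowz gmioo jvxmu chrrq uimd jqpdw ltv eubxv
Hunk 4: at line 4 remove [uimd,jqpdw] add [kbst] -> 7 lines: xwowz gmioo jvxmu chrrq kbst ltv eubxv
Final line count: 7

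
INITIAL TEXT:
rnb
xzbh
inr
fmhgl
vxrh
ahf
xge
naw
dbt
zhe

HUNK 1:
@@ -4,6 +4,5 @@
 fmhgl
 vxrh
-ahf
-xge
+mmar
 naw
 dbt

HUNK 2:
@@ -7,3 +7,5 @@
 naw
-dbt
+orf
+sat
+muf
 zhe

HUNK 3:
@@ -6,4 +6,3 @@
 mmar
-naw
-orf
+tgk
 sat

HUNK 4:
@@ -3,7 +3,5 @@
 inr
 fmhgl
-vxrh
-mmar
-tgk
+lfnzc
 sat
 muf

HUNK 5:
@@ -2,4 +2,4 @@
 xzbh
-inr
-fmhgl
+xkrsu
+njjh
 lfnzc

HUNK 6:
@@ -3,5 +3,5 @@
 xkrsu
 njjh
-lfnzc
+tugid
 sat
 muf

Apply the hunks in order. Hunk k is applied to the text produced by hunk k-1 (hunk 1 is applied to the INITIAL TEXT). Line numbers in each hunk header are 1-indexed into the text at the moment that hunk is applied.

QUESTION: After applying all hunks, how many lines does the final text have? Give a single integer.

Answer: 8

Derivation:
Hunk 1: at line 4 remove [ahf,xge] add [mmar] -> 9 lines: rnb xzbh inr fmhgl vxrh mmar naw dbt zhe
Hunk 2: at line 7 remove [dbt] add [orf,sat,muf] -> 11 lines: rnb xzbh inr fmhgl vxrh mmar naw orf sat muf zhe
Hunk 3: at line 6 remove [naw,orf] add [tgk] -> 10 lines: rnb xzbh inr fmhgl vxrh mmar tgk sat muf zhe
Hunk 4: at line 3 remove [vxrh,mmar,tgk] add [lfnzc] -> 8 lines: rnb xzbh inr fmhgl lfnzc sat muf zhe
Hunk 5: at line 2 remove [inr,fmhgl] add [xkrsu,njjh] -> 8 lines: rnb xzbh xkrsu njjh lfnzc sat muf zhe
Hunk 6: at line 3 remove [lfnzc] add [tugid] -> 8 lines: rnb xzbh xkrsu njjh tugid sat muf zhe
Final line count: 8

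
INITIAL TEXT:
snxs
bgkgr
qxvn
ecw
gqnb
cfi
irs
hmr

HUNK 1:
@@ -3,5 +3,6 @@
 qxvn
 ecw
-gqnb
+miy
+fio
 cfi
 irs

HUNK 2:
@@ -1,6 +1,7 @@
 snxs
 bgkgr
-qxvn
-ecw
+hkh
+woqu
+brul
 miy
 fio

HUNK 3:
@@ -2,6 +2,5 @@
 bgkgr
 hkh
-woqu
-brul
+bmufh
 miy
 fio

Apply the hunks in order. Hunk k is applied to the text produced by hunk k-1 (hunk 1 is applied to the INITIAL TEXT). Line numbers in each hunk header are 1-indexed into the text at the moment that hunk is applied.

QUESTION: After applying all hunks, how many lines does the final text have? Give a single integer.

Hunk 1: at line 3 remove [gqnb] add [miy,fio] -> 9 lines: snxs bgkgr qxvn ecw miy fio cfi irs hmr
Hunk 2: at line 1 remove [qxvn,ecw] add [hkh,woqu,brul] -> 10 lines: snxs bgkgr hkh woqu brul miy fio cfi irs hmr
Hunk 3: at line 2 remove [woqu,brul] add [bmufh] -> 9 lines: snxs bgkgr hkh bmufh miy fio cfi irs hmr
Final line count: 9

Answer: 9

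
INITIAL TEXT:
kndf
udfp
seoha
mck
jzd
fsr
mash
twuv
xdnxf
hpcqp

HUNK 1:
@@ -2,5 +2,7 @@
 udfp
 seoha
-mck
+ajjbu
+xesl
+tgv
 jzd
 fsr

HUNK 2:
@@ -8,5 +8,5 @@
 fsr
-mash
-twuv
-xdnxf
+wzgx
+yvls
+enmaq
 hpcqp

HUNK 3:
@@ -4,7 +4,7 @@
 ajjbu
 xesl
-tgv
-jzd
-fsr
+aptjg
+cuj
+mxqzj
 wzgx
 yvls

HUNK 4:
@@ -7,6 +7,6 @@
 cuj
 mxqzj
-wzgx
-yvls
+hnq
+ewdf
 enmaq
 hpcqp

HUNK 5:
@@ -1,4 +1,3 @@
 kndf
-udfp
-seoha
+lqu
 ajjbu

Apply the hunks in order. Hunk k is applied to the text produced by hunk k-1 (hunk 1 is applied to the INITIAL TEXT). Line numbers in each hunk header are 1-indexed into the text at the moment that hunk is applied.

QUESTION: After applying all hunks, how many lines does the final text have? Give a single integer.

Answer: 11

Derivation:
Hunk 1: at line 2 remove [mck] add [ajjbu,xesl,tgv] -> 12 lines: kndf udfp seoha ajjbu xesl tgv jzd fsr mash twuv xdnxf hpcqp
Hunk 2: at line 8 remove [mash,twuv,xdnxf] add [wzgx,yvls,enmaq] -> 12 lines: kndf udfp seoha ajjbu xesl tgv jzd fsr wzgx yvls enmaq hpcqp
Hunk 3: at line 4 remove [tgv,jzd,fsr] add [aptjg,cuj,mxqzj] -> 12 lines: kndf udfp seoha ajjbu xesl aptjg cuj mxqzj wzgx yvls enmaq hpcqp
Hunk 4: at line 7 remove [wzgx,yvls] add [hnq,ewdf] -> 12 lines: kndf udfp seoha ajjbu xesl aptjg cuj mxqzj hnq ewdf enmaq hpcqp
Hunk 5: at line 1 remove [udfp,seoha] add [lqu] -> 11 lines: kndf lqu ajjbu xesl aptjg cuj mxqzj hnq ewdf enmaq hpcqp
Final line count: 11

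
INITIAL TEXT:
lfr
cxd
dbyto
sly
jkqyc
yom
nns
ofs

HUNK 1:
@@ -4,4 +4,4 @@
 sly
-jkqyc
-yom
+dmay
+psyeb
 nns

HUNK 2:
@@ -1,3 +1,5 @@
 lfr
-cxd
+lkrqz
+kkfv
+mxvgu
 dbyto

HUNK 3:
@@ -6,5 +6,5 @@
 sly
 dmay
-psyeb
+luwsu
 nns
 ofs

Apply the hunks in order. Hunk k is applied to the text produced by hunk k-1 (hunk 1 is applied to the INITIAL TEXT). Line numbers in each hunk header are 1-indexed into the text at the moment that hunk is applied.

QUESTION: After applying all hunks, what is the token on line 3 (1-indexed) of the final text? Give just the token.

Hunk 1: at line 4 remove [jkqyc,yom] add [dmay,psyeb] -> 8 lines: lfr cxd dbyto sly dmay psyeb nns ofs
Hunk 2: at line 1 remove [cxd] add [lkrqz,kkfv,mxvgu] -> 10 lines: lfr lkrqz kkfv mxvgu dbyto sly dmay psyeb nns ofs
Hunk 3: at line 6 remove [psyeb] add [luwsu] -> 10 lines: lfr lkrqz kkfv mxvgu dbyto sly dmay luwsu nns ofs
Final line 3: kkfv

Answer: kkfv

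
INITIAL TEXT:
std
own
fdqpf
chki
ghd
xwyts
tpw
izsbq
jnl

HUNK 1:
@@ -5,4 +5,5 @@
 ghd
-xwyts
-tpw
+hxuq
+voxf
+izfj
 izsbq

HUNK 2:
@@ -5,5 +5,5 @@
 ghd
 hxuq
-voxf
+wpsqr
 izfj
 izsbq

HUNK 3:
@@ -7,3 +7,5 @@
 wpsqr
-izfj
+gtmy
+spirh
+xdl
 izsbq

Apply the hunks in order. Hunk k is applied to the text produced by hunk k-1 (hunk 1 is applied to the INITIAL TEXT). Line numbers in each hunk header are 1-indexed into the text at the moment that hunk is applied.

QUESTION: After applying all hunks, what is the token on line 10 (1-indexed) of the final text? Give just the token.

Answer: xdl

Derivation:
Hunk 1: at line 5 remove [xwyts,tpw] add [hxuq,voxf,izfj] -> 10 lines: std own fdqpf chki ghd hxuq voxf izfj izsbq jnl
Hunk 2: at line 5 remove [voxf] add [wpsqr] -> 10 lines: std own fdqpf chki ghd hxuq wpsqr izfj izsbq jnl
Hunk 3: at line 7 remove [izfj] add [gtmy,spirh,xdl] -> 12 lines: std own fdqpf chki ghd hxuq wpsqr gtmy spirh xdl izsbq jnl
Final line 10: xdl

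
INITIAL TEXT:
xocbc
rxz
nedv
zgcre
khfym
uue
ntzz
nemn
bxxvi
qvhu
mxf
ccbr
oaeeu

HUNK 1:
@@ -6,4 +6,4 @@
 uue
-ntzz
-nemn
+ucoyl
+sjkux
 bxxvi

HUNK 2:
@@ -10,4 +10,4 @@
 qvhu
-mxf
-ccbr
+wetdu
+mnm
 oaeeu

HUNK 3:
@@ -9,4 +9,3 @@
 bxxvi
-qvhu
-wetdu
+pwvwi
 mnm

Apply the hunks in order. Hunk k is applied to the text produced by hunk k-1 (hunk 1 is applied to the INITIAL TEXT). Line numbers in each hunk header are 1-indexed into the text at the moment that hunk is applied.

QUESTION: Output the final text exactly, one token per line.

Answer: xocbc
rxz
nedv
zgcre
khfym
uue
ucoyl
sjkux
bxxvi
pwvwi
mnm
oaeeu

Derivation:
Hunk 1: at line 6 remove [ntzz,nemn] add [ucoyl,sjkux] -> 13 lines: xocbc rxz nedv zgcre khfym uue ucoyl sjkux bxxvi qvhu mxf ccbr oaeeu
Hunk 2: at line 10 remove [mxf,ccbr] add [wetdu,mnm] -> 13 lines: xocbc rxz nedv zgcre khfym uue ucoyl sjkux bxxvi qvhu wetdu mnm oaeeu
Hunk 3: at line 9 remove [qvhu,wetdu] add [pwvwi] -> 12 lines: xocbc rxz nedv zgcre khfym uue ucoyl sjkux bxxvi pwvwi mnm oaeeu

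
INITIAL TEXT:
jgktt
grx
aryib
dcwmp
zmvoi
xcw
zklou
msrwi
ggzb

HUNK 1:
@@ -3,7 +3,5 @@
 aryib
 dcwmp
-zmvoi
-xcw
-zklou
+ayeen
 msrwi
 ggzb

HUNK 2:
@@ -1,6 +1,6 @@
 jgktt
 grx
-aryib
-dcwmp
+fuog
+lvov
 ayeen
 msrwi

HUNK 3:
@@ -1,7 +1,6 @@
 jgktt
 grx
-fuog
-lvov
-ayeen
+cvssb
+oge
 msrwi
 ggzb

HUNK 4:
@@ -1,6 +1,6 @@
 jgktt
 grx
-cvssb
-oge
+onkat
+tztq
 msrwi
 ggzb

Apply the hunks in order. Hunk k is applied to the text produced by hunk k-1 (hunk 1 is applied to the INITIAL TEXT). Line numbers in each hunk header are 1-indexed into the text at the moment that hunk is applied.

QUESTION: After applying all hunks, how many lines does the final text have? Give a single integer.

Hunk 1: at line 3 remove [zmvoi,xcw,zklou] add [ayeen] -> 7 lines: jgktt grx aryib dcwmp ayeen msrwi ggzb
Hunk 2: at line 1 remove [aryib,dcwmp] add [fuog,lvov] -> 7 lines: jgktt grx fuog lvov ayeen msrwi ggzb
Hunk 3: at line 1 remove [fuog,lvov,ayeen] add [cvssb,oge] -> 6 lines: jgktt grx cvssb oge msrwi ggzb
Hunk 4: at line 1 remove [cvssb,oge] add [onkat,tztq] -> 6 lines: jgktt grx onkat tztq msrwi ggzb
Final line count: 6

Answer: 6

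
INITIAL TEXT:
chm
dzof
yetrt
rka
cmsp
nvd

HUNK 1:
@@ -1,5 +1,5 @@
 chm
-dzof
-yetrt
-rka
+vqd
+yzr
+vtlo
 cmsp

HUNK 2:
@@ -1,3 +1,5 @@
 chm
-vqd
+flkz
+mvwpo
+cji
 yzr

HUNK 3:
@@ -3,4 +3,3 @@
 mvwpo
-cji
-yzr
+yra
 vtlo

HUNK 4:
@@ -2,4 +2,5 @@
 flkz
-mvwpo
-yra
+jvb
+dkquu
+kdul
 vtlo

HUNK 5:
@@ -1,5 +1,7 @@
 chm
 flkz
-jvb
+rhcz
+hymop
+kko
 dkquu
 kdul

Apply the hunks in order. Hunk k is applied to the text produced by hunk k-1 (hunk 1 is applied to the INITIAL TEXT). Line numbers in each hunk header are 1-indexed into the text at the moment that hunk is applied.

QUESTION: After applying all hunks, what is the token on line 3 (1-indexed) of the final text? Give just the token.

Answer: rhcz

Derivation:
Hunk 1: at line 1 remove [dzof,yetrt,rka] add [vqd,yzr,vtlo] -> 6 lines: chm vqd yzr vtlo cmsp nvd
Hunk 2: at line 1 remove [vqd] add [flkz,mvwpo,cji] -> 8 lines: chm flkz mvwpo cji yzr vtlo cmsp nvd
Hunk 3: at line 3 remove [cji,yzr] add [yra] -> 7 lines: chm flkz mvwpo yra vtlo cmsp nvd
Hunk 4: at line 2 remove [mvwpo,yra] add [jvb,dkquu,kdul] -> 8 lines: chm flkz jvb dkquu kdul vtlo cmsp nvd
Hunk 5: at line 1 remove [jvb] add [rhcz,hymop,kko] -> 10 lines: chm flkz rhcz hymop kko dkquu kdul vtlo cmsp nvd
Final line 3: rhcz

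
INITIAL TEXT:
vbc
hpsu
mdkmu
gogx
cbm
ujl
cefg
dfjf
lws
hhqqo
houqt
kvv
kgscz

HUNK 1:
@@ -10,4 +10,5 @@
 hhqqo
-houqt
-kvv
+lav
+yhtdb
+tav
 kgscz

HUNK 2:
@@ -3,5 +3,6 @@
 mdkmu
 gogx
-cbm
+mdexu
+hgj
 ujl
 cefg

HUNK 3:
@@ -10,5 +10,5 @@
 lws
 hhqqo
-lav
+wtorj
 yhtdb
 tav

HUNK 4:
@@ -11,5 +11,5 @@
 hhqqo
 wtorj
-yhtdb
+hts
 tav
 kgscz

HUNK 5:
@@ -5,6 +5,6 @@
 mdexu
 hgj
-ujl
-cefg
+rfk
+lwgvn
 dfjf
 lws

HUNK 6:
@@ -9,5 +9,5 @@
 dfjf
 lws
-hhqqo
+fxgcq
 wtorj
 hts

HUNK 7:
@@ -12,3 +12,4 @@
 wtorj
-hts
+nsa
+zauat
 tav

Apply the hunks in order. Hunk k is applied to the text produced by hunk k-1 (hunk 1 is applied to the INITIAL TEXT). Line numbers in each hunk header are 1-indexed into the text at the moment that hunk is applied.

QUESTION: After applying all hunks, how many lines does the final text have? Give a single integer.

Answer: 16

Derivation:
Hunk 1: at line 10 remove [houqt,kvv] add [lav,yhtdb,tav] -> 14 lines: vbc hpsu mdkmu gogx cbm ujl cefg dfjf lws hhqqo lav yhtdb tav kgscz
Hunk 2: at line 3 remove [cbm] add [mdexu,hgj] -> 15 lines: vbc hpsu mdkmu gogx mdexu hgj ujl cefg dfjf lws hhqqo lav yhtdb tav kgscz
Hunk 3: at line 10 remove [lav] add [wtorj] -> 15 lines: vbc hpsu mdkmu gogx mdexu hgj ujl cefg dfjf lws hhqqo wtorj yhtdb tav kgscz
Hunk 4: at line 11 remove [yhtdb] add [hts] -> 15 lines: vbc hpsu mdkmu gogx mdexu hgj ujl cefg dfjf lws hhqqo wtorj hts tav kgscz
Hunk 5: at line 5 remove [ujl,cefg] add [rfk,lwgvn] -> 15 lines: vbc hpsu mdkmu gogx mdexu hgj rfk lwgvn dfjf lws hhqqo wtorj hts tav kgscz
Hunk 6: at line 9 remove [hhqqo] add [fxgcq] -> 15 lines: vbc hpsu mdkmu gogx mdexu hgj rfk lwgvn dfjf lws fxgcq wtorj hts tav kgscz
Hunk 7: at line 12 remove [hts] add [nsa,zauat] -> 16 lines: vbc hpsu mdkmu gogx mdexu hgj rfk lwgvn dfjf lws fxgcq wtorj nsa zauat tav kgscz
Final line count: 16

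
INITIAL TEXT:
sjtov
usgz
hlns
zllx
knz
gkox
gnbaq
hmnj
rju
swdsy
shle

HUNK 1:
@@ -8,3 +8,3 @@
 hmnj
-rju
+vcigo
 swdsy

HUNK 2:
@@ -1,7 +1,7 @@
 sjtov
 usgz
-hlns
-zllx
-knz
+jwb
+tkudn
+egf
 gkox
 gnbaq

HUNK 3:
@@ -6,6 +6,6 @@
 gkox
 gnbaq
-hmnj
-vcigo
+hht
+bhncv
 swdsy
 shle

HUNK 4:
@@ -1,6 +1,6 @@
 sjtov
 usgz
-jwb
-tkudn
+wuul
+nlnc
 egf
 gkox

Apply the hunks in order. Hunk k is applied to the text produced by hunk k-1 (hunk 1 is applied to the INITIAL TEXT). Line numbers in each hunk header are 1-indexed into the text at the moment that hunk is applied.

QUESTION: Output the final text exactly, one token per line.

Answer: sjtov
usgz
wuul
nlnc
egf
gkox
gnbaq
hht
bhncv
swdsy
shle

Derivation:
Hunk 1: at line 8 remove [rju] add [vcigo] -> 11 lines: sjtov usgz hlns zllx knz gkox gnbaq hmnj vcigo swdsy shle
Hunk 2: at line 1 remove [hlns,zllx,knz] add [jwb,tkudn,egf] -> 11 lines: sjtov usgz jwb tkudn egf gkox gnbaq hmnj vcigo swdsy shle
Hunk 3: at line 6 remove [hmnj,vcigo] add [hht,bhncv] -> 11 lines: sjtov usgz jwb tkudn egf gkox gnbaq hht bhncv swdsy shle
Hunk 4: at line 1 remove [jwb,tkudn] add [wuul,nlnc] -> 11 lines: sjtov usgz wuul nlnc egf gkox gnbaq hht bhncv swdsy shle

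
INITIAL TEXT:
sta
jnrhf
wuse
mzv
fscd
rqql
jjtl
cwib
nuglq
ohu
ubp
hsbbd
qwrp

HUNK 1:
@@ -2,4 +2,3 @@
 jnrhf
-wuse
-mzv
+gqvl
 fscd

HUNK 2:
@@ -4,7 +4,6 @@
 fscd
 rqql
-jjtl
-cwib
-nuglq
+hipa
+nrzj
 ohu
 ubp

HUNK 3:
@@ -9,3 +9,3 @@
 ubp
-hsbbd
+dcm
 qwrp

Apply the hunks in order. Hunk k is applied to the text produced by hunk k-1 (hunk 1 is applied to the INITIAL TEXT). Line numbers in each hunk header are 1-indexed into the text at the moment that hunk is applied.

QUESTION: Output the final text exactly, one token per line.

Answer: sta
jnrhf
gqvl
fscd
rqql
hipa
nrzj
ohu
ubp
dcm
qwrp

Derivation:
Hunk 1: at line 2 remove [wuse,mzv] add [gqvl] -> 12 lines: sta jnrhf gqvl fscd rqql jjtl cwib nuglq ohu ubp hsbbd qwrp
Hunk 2: at line 4 remove [jjtl,cwib,nuglq] add [hipa,nrzj] -> 11 lines: sta jnrhf gqvl fscd rqql hipa nrzj ohu ubp hsbbd qwrp
Hunk 3: at line 9 remove [hsbbd] add [dcm] -> 11 lines: sta jnrhf gqvl fscd rqql hipa nrzj ohu ubp dcm qwrp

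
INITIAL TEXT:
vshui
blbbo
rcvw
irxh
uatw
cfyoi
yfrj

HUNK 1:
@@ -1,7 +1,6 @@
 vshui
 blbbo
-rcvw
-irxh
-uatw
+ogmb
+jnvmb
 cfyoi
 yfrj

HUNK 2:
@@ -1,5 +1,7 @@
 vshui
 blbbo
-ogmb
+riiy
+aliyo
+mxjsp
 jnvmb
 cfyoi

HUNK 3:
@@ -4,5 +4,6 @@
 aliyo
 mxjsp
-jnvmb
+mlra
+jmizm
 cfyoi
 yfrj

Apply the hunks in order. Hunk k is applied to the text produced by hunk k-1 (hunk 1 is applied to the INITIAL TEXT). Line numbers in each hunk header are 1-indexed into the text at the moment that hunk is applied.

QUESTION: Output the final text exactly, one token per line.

Answer: vshui
blbbo
riiy
aliyo
mxjsp
mlra
jmizm
cfyoi
yfrj

Derivation:
Hunk 1: at line 1 remove [rcvw,irxh,uatw] add [ogmb,jnvmb] -> 6 lines: vshui blbbo ogmb jnvmb cfyoi yfrj
Hunk 2: at line 1 remove [ogmb] add [riiy,aliyo,mxjsp] -> 8 lines: vshui blbbo riiy aliyo mxjsp jnvmb cfyoi yfrj
Hunk 3: at line 4 remove [jnvmb] add [mlra,jmizm] -> 9 lines: vshui blbbo riiy aliyo mxjsp mlra jmizm cfyoi yfrj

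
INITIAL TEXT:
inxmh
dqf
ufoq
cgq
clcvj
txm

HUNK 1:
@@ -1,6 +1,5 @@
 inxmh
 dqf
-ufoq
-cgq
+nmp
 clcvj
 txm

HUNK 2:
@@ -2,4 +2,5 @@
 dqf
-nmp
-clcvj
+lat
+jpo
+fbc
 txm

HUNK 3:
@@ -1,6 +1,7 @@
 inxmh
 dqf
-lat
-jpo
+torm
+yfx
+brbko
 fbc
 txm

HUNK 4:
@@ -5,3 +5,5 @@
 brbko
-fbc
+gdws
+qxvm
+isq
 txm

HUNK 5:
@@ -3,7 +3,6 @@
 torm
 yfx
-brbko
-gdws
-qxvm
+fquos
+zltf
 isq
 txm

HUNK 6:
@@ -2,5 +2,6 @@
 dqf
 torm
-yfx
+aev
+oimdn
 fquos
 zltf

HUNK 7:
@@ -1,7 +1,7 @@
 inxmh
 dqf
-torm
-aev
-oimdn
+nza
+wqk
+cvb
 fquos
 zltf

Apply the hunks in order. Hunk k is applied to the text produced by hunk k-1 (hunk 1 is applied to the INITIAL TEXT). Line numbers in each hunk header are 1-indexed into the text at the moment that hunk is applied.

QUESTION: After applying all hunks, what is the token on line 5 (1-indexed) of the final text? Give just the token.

Hunk 1: at line 1 remove [ufoq,cgq] add [nmp] -> 5 lines: inxmh dqf nmp clcvj txm
Hunk 2: at line 2 remove [nmp,clcvj] add [lat,jpo,fbc] -> 6 lines: inxmh dqf lat jpo fbc txm
Hunk 3: at line 1 remove [lat,jpo] add [torm,yfx,brbko] -> 7 lines: inxmh dqf torm yfx brbko fbc txm
Hunk 4: at line 5 remove [fbc] add [gdws,qxvm,isq] -> 9 lines: inxmh dqf torm yfx brbko gdws qxvm isq txm
Hunk 5: at line 3 remove [brbko,gdws,qxvm] add [fquos,zltf] -> 8 lines: inxmh dqf torm yfx fquos zltf isq txm
Hunk 6: at line 2 remove [yfx] add [aev,oimdn] -> 9 lines: inxmh dqf torm aev oimdn fquos zltf isq txm
Hunk 7: at line 1 remove [torm,aev,oimdn] add [nza,wqk,cvb] -> 9 lines: inxmh dqf nza wqk cvb fquos zltf isq txm
Final line 5: cvb

Answer: cvb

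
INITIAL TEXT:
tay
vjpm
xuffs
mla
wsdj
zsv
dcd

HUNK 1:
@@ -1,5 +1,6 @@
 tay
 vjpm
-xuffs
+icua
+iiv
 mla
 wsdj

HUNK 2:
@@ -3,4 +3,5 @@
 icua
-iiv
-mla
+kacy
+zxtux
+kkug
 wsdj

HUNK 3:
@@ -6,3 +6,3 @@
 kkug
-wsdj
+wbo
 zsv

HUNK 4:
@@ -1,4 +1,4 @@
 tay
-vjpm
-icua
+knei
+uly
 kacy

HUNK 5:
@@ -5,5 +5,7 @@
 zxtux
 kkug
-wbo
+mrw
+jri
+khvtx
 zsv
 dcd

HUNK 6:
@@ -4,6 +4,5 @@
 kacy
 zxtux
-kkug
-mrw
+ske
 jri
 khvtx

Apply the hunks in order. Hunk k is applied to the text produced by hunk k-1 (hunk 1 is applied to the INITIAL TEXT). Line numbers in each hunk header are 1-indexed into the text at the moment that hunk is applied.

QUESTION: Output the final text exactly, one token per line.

Hunk 1: at line 1 remove [xuffs] add [icua,iiv] -> 8 lines: tay vjpm icua iiv mla wsdj zsv dcd
Hunk 2: at line 3 remove [iiv,mla] add [kacy,zxtux,kkug] -> 9 lines: tay vjpm icua kacy zxtux kkug wsdj zsv dcd
Hunk 3: at line 6 remove [wsdj] add [wbo] -> 9 lines: tay vjpm icua kacy zxtux kkug wbo zsv dcd
Hunk 4: at line 1 remove [vjpm,icua] add [knei,uly] -> 9 lines: tay knei uly kacy zxtux kkug wbo zsv dcd
Hunk 5: at line 5 remove [wbo] add [mrw,jri,khvtx] -> 11 lines: tay knei uly kacy zxtux kkug mrw jri khvtx zsv dcd
Hunk 6: at line 4 remove [kkug,mrw] add [ske] -> 10 lines: tay knei uly kacy zxtux ske jri khvtx zsv dcd

Answer: tay
knei
uly
kacy
zxtux
ske
jri
khvtx
zsv
dcd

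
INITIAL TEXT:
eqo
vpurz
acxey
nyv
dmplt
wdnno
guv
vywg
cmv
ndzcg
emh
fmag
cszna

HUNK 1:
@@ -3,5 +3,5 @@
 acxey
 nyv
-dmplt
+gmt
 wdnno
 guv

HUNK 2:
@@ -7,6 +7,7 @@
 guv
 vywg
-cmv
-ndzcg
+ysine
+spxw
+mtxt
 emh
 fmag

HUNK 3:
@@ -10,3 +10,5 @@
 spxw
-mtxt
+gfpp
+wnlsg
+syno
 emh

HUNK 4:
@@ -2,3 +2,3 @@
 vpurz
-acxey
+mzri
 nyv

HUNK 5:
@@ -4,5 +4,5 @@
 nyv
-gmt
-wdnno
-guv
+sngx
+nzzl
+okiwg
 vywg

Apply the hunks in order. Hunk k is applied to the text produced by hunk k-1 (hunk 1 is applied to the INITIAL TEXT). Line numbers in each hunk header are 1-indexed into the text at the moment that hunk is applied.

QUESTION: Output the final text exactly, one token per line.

Hunk 1: at line 3 remove [dmplt] add [gmt] -> 13 lines: eqo vpurz acxey nyv gmt wdnno guv vywg cmv ndzcg emh fmag cszna
Hunk 2: at line 7 remove [cmv,ndzcg] add [ysine,spxw,mtxt] -> 14 lines: eqo vpurz acxey nyv gmt wdnno guv vywg ysine spxw mtxt emh fmag cszna
Hunk 3: at line 10 remove [mtxt] add [gfpp,wnlsg,syno] -> 16 lines: eqo vpurz acxey nyv gmt wdnno guv vywg ysine spxw gfpp wnlsg syno emh fmag cszna
Hunk 4: at line 2 remove [acxey] add [mzri] -> 16 lines: eqo vpurz mzri nyv gmt wdnno guv vywg ysine spxw gfpp wnlsg syno emh fmag cszna
Hunk 5: at line 4 remove [gmt,wdnno,guv] add [sngx,nzzl,okiwg] -> 16 lines: eqo vpurz mzri nyv sngx nzzl okiwg vywg ysine spxw gfpp wnlsg syno emh fmag cszna

Answer: eqo
vpurz
mzri
nyv
sngx
nzzl
okiwg
vywg
ysine
spxw
gfpp
wnlsg
syno
emh
fmag
cszna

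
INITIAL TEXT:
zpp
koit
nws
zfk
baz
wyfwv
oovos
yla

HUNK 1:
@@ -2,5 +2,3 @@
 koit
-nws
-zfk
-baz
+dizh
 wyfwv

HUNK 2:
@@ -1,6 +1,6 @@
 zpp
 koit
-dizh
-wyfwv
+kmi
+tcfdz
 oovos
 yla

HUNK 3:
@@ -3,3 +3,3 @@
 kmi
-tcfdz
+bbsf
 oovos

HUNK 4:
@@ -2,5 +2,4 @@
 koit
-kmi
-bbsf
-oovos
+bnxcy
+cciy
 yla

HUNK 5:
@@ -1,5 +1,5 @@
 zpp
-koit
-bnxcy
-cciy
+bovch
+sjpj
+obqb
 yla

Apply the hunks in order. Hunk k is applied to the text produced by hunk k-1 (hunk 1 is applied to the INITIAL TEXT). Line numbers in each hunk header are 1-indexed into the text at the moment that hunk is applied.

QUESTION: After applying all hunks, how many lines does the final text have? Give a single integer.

Hunk 1: at line 2 remove [nws,zfk,baz] add [dizh] -> 6 lines: zpp koit dizh wyfwv oovos yla
Hunk 2: at line 1 remove [dizh,wyfwv] add [kmi,tcfdz] -> 6 lines: zpp koit kmi tcfdz oovos yla
Hunk 3: at line 3 remove [tcfdz] add [bbsf] -> 6 lines: zpp koit kmi bbsf oovos yla
Hunk 4: at line 2 remove [kmi,bbsf,oovos] add [bnxcy,cciy] -> 5 lines: zpp koit bnxcy cciy yla
Hunk 5: at line 1 remove [koit,bnxcy,cciy] add [bovch,sjpj,obqb] -> 5 lines: zpp bovch sjpj obqb yla
Final line count: 5

Answer: 5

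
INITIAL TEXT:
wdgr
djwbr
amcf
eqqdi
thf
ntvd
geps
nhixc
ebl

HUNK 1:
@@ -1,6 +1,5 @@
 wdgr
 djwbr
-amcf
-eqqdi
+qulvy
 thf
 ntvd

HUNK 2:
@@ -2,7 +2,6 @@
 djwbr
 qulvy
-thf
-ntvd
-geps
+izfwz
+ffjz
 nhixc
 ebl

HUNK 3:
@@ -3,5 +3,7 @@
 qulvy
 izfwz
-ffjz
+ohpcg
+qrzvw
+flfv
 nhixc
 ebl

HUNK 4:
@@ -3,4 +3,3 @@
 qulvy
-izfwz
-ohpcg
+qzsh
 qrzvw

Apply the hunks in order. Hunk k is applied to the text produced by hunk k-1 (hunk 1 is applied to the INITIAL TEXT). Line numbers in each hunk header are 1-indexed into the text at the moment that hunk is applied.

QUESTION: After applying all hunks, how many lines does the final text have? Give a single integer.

Answer: 8

Derivation:
Hunk 1: at line 1 remove [amcf,eqqdi] add [qulvy] -> 8 lines: wdgr djwbr qulvy thf ntvd geps nhixc ebl
Hunk 2: at line 2 remove [thf,ntvd,geps] add [izfwz,ffjz] -> 7 lines: wdgr djwbr qulvy izfwz ffjz nhixc ebl
Hunk 3: at line 3 remove [ffjz] add [ohpcg,qrzvw,flfv] -> 9 lines: wdgr djwbr qulvy izfwz ohpcg qrzvw flfv nhixc ebl
Hunk 4: at line 3 remove [izfwz,ohpcg] add [qzsh] -> 8 lines: wdgr djwbr qulvy qzsh qrzvw flfv nhixc ebl
Final line count: 8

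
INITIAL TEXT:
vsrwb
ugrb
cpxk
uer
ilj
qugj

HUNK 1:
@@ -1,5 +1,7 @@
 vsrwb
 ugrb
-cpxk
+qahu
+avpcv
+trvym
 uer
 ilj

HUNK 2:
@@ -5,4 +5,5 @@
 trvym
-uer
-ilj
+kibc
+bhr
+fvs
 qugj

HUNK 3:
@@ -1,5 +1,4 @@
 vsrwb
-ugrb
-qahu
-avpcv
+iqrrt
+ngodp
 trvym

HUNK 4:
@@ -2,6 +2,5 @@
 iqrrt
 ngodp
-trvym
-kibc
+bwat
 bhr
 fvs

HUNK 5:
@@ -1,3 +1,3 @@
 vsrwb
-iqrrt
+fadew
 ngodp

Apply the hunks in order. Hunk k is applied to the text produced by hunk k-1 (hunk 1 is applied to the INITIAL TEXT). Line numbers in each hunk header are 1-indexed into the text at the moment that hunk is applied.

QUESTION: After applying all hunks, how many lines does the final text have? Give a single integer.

Answer: 7

Derivation:
Hunk 1: at line 1 remove [cpxk] add [qahu,avpcv,trvym] -> 8 lines: vsrwb ugrb qahu avpcv trvym uer ilj qugj
Hunk 2: at line 5 remove [uer,ilj] add [kibc,bhr,fvs] -> 9 lines: vsrwb ugrb qahu avpcv trvym kibc bhr fvs qugj
Hunk 3: at line 1 remove [ugrb,qahu,avpcv] add [iqrrt,ngodp] -> 8 lines: vsrwb iqrrt ngodp trvym kibc bhr fvs qugj
Hunk 4: at line 2 remove [trvym,kibc] add [bwat] -> 7 lines: vsrwb iqrrt ngodp bwat bhr fvs qugj
Hunk 5: at line 1 remove [iqrrt] add [fadew] -> 7 lines: vsrwb fadew ngodp bwat bhr fvs qugj
Final line count: 7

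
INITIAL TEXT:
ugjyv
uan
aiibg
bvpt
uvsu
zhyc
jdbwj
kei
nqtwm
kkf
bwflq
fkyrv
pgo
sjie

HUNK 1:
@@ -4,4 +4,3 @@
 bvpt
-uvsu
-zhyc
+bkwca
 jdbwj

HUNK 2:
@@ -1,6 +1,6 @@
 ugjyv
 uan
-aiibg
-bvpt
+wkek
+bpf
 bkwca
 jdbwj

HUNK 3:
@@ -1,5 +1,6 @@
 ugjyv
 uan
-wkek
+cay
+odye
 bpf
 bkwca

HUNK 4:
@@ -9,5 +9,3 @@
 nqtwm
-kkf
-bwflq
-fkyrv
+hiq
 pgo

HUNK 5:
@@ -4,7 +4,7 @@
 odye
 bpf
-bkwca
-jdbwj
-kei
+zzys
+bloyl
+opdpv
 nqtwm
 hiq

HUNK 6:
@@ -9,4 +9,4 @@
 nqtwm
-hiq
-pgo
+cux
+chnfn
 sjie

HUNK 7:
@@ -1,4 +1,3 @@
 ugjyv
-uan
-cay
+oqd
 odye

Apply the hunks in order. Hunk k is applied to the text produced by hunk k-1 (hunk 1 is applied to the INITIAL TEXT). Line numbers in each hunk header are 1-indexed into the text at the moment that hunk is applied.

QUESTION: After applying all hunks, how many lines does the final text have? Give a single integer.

Hunk 1: at line 4 remove [uvsu,zhyc] add [bkwca] -> 13 lines: ugjyv uan aiibg bvpt bkwca jdbwj kei nqtwm kkf bwflq fkyrv pgo sjie
Hunk 2: at line 1 remove [aiibg,bvpt] add [wkek,bpf] -> 13 lines: ugjyv uan wkek bpf bkwca jdbwj kei nqtwm kkf bwflq fkyrv pgo sjie
Hunk 3: at line 1 remove [wkek] add [cay,odye] -> 14 lines: ugjyv uan cay odye bpf bkwca jdbwj kei nqtwm kkf bwflq fkyrv pgo sjie
Hunk 4: at line 9 remove [kkf,bwflq,fkyrv] add [hiq] -> 12 lines: ugjyv uan cay odye bpf bkwca jdbwj kei nqtwm hiq pgo sjie
Hunk 5: at line 4 remove [bkwca,jdbwj,kei] add [zzys,bloyl,opdpv] -> 12 lines: ugjyv uan cay odye bpf zzys bloyl opdpv nqtwm hiq pgo sjie
Hunk 6: at line 9 remove [hiq,pgo] add [cux,chnfn] -> 12 lines: ugjyv uan cay odye bpf zzys bloyl opdpv nqtwm cux chnfn sjie
Hunk 7: at line 1 remove [uan,cay] add [oqd] -> 11 lines: ugjyv oqd odye bpf zzys bloyl opdpv nqtwm cux chnfn sjie
Final line count: 11

Answer: 11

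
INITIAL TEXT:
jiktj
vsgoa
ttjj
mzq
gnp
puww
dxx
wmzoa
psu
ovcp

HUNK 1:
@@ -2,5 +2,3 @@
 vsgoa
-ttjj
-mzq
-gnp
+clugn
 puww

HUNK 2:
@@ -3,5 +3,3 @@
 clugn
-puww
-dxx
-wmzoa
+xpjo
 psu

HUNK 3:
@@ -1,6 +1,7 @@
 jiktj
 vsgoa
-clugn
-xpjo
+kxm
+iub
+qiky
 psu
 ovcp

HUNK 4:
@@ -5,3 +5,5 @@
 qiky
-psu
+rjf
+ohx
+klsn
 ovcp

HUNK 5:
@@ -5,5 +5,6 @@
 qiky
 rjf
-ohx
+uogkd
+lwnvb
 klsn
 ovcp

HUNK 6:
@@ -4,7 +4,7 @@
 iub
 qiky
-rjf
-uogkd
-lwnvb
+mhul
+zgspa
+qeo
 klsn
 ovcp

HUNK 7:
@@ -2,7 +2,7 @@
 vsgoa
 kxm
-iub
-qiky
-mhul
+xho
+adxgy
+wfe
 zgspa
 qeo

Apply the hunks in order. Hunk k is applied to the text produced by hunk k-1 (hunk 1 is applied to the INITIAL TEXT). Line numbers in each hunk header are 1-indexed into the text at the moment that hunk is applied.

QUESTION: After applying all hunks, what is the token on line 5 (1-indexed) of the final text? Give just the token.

Answer: adxgy

Derivation:
Hunk 1: at line 2 remove [ttjj,mzq,gnp] add [clugn] -> 8 lines: jiktj vsgoa clugn puww dxx wmzoa psu ovcp
Hunk 2: at line 3 remove [puww,dxx,wmzoa] add [xpjo] -> 6 lines: jiktj vsgoa clugn xpjo psu ovcp
Hunk 3: at line 1 remove [clugn,xpjo] add [kxm,iub,qiky] -> 7 lines: jiktj vsgoa kxm iub qiky psu ovcp
Hunk 4: at line 5 remove [psu] add [rjf,ohx,klsn] -> 9 lines: jiktj vsgoa kxm iub qiky rjf ohx klsn ovcp
Hunk 5: at line 5 remove [ohx] add [uogkd,lwnvb] -> 10 lines: jiktj vsgoa kxm iub qiky rjf uogkd lwnvb klsn ovcp
Hunk 6: at line 4 remove [rjf,uogkd,lwnvb] add [mhul,zgspa,qeo] -> 10 lines: jiktj vsgoa kxm iub qiky mhul zgspa qeo klsn ovcp
Hunk 7: at line 2 remove [iub,qiky,mhul] add [xho,adxgy,wfe] -> 10 lines: jiktj vsgoa kxm xho adxgy wfe zgspa qeo klsn ovcp
Final line 5: adxgy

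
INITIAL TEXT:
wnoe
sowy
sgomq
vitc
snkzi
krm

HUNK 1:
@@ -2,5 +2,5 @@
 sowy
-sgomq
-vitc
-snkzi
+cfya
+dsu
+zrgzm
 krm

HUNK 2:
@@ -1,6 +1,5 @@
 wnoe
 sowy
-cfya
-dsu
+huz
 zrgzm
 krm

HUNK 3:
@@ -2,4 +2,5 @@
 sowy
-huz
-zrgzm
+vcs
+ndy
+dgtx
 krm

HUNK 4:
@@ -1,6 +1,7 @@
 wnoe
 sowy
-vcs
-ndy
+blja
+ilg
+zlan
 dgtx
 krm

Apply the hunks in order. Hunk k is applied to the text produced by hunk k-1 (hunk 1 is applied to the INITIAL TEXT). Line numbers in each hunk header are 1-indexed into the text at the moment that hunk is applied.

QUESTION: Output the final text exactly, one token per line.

Hunk 1: at line 2 remove [sgomq,vitc,snkzi] add [cfya,dsu,zrgzm] -> 6 lines: wnoe sowy cfya dsu zrgzm krm
Hunk 2: at line 1 remove [cfya,dsu] add [huz] -> 5 lines: wnoe sowy huz zrgzm krm
Hunk 3: at line 2 remove [huz,zrgzm] add [vcs,ndy,dgtx] -> 6 lines: wnoe sowy vcs ndy dgtx krm
Hunk 4: at line 1 remove [vcs,ndy] add [blja,ilg,zlan] -> 7 lines: wnoe sowy blja ilg zlan dgtx krm

Answer: wnoe
sowy
blja
ilg
zlan
dgtx
krm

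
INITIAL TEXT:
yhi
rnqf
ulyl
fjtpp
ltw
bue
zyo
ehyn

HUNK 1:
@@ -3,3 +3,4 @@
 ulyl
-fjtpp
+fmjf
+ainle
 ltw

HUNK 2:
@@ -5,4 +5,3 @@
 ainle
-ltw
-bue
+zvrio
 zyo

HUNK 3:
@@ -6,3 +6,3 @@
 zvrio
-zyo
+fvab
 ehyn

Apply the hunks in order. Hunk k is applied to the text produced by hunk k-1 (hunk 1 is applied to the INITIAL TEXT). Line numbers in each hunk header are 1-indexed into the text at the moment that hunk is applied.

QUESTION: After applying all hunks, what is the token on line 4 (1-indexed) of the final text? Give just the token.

Answer: fmjf

Derivation:
Hunk 1: at line 3 remove [fjtpp] add [fmjf,ainle] -> 9 lines: yhi rnqf ulyl fmjf ainle ltw bue zyo ehyn
Hunk 2: at line 5 remove [ltw,bue] add [zvrio] -> 8 lines: yhi rnqf ulyl fmjf ainle zvrio zyo ehyn
Hunk 3: at line 6 remove [zyo] add [fvab] -> 8 lines: yhi rnqf ulyl fmjf ainle zvrio fvab ehyn
Final line 4: fmjf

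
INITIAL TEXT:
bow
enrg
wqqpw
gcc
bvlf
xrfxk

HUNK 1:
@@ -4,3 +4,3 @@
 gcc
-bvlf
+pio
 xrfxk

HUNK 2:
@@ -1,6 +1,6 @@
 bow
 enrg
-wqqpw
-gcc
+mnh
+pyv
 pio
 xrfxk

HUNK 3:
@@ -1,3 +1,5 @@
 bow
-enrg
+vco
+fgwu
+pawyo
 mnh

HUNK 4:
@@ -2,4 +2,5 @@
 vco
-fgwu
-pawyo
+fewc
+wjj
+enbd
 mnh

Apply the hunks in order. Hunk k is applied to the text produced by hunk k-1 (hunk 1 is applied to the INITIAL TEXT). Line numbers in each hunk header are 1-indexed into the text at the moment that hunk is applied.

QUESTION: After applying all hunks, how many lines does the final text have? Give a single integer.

Hunk 1: at line 4 remove [bvlf] add [pio] -> 6 lines: bow enrg wqqpw gcc pio xrfxk
Hunk 2: at line 1 remove [wqqpw,gcc] add [mnh,pyv] -> 6 lines: bow enrg mnh pyv pio xrfxk
Hunk 3: at line 1 remove [enrg] add [vco,fgwu,pawyo] -> 8 lines: bow vco fgwu pawyo mnh pyv pio xrfxk
Hunk 4: at line 2 remove [fgwu,pawyo] add [fewc,wjj,enbd] -> 9 lines: bow vco fewc wjj enbd mnh pyv pio xrfxk
Final line count: 9

Answer: 9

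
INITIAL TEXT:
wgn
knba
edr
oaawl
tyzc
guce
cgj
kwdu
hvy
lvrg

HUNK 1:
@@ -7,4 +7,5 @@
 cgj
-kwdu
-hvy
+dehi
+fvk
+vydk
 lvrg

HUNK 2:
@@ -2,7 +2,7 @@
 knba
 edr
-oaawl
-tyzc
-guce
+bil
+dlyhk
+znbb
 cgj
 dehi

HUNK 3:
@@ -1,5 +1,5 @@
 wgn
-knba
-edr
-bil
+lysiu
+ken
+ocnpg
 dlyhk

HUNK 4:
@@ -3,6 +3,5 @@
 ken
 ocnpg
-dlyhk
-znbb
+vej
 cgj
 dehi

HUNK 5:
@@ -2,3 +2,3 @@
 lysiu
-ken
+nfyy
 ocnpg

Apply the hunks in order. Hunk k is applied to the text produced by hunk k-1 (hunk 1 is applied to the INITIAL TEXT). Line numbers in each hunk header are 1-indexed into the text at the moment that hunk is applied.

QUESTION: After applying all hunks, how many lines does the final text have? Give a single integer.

Answer: 10

Derivation:
Hunk 1: at line 7 remove [kwdu,hvy] add [dehi,fvk,vydk] -> 11 lines: wgn knba edr oaawl tyzc guce cgj dehi fvk vydk lvrg
Hunk 2: at line 2 remove [oaawl,tyzc,guce] add [bil,dlyhk,znbb] -> 11 lines: wgn knba edr bil dlyhk znbb cgj dehi fvk vydk lvrg
Hunk 3: at line 1 remove [knba,edr,bil] add [lysiu,ken,ocnpg] -> 11 lines: wgn lysiu ken ocnpg dlyhk znbb cgj dehi fvk vydk lvrg
Hunk 4: at line 3 remove [dlyhk,znbb] add [vej] -> 10 lines: wgn lysiu ken ocnpg vej cgj dehi fvk vydk lvrg
Hunk 5: at line 2 remove [ken] add [nfyy] -> 10 lines: wgn lysiu nfyy ocnpg vej cgj dehi fvk vydk lvrg
Final line count: 10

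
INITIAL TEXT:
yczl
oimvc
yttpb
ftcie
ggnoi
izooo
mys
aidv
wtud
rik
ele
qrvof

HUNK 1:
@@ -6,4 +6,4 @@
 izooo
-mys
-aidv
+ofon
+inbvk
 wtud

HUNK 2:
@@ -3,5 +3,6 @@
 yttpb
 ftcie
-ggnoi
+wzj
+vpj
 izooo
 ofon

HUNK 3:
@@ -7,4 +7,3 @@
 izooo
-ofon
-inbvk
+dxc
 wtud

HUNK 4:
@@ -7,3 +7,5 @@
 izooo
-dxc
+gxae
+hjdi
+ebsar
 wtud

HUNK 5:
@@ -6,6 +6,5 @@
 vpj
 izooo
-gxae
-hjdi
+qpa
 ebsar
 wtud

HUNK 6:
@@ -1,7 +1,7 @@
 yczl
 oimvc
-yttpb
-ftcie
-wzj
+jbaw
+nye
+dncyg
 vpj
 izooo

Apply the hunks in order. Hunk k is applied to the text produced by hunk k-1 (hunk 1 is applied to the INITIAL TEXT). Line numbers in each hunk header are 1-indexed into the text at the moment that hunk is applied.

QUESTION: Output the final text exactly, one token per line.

Answer: yczl
oimvc
jbaw
nye
dncyg
vpj
izooo
qpa
ebsar
wtud
rik
ele
qrvof

Derivation:
Hunk 1: at line 6 remove [mys,aidv] add [ofon,inbvk] -> 12 lines: yczl oimvc yttpb ftcie ggnoi izooo ofon inbvk wtud rik ele qrvof
Hunk 2: at line 3 remove [ggnoi] add [wzj,vpj] -> 13 lines: yczl oimvc yttpb ftcie wzj vpj izooo ofon inbvk wtud rik ele qrvof
Hunk 3: at line 7 remove [ofon,inbvk] add [dxc] -> 12 lines: yczl oimvc yttpb ftcie wzj vpj izooo dxc wtud rik ele qrvof
Hunk 4: at line 7 remove [dxc] add [gxae,hjdi,ebsar] -> 14 lines: yczl oimvc yttpb ftcie wzj vpj izooo gxae hjdi ebsar wtud rik ele qrvof
Hunk 5: at line 6 remove [gxae,hjdi] add [qpa] -> 13 lines: yczl oimvc yttpb ftcie wzj vpj izooo qpa ebsar wtud rik ele qrvof
Hunk 6: at line 1 remove [yttpb,ftcie,wzj] add [jbaw,nye,dncyg] -> 13 lines: yczl oimvc jbaw nye dncyg vpj izooo qpa ebsar wtud rik ele qrvof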